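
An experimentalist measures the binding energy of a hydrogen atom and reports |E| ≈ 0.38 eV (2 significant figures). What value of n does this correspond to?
n = 6

The exact energy levels follow E_n = -13.6057 eV / n².

The measured value (-0.38 eV) is reported to only 2 significant figures, so we must test candidate n values and see which one matches to that precision.

Candidate energies:
  n = 4:  E = -13.6057/4² = -0.85036 eV
  n = 5:  E = -13.6057/5² = -0.54423 eV
  n = 6:  E = -13.6057/6² = -0.37794 eV  ← matches
  n = 7:  E = -13.6057/7² = -0.27767 eV
  n = 8:  E = -13.6057/8² = -0.21259 eV

Checking against the measurement of -0.38 eV (2 sig figs), only n = 6 agrees:
E_6 = -0.37794 eV, which rounds to -0.38 eV ✓

Therefore n = 6.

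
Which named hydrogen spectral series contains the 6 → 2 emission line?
Balmer series

The spectral series in hydrogen are named based on the final (lower) energy level:
- Lyman series: n_final = 1 (ultraviolet)
- Balmer series: n_final = 2 (visible/near-UV)
- Paschen series: n_final = 3 (infrared)
- Brackett series: n_final = 4 (infrared)
- Pfund series: n_final = 5 (far infrared)

Since this transition ends at n = 2, it belongs to the Balmer series.

For reference, this 6 → 2 line has photon energy
ΔE = 13.6057 eV × (1/2² - 1/6²) = 3.023488889 eV,
corresponding to wavelength λ = hc/ΔE = 1239.84 eV·nm / 3.023488889 eV = 410.06931 nm in the visible/near-UV region.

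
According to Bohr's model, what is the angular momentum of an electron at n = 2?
2.1091e-34 J·s (or 2ℏ)

In the Bohr model, angular momentum is quantized:
L = nℏ

where ℏ = h/(2π) = 1.054572e-34 J·s

For n = 2:
L = 2 × 1.054572e-34 J·s
L = 2.1091e-34 J·s

This can also be written as L = 2ℏ.
The angular momentum is an integer multiple of the reduced Planck constant.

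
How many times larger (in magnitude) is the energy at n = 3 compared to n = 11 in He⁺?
13.444444

Using E_n = -13.6057 Z² / n² eV with Z = 2:

E_3 = -13.6057 × 2² / 3² = -54.4228 / 9 = -6.046977777778 eV
E_11 = -13.6057 × 2² / 11² = -54.4228 / 121 = -0.449775206612 eV

The ratio is:
E_3/E_11 = (-6.046977777778) / (-0.449775206612)
E_3/E_11 = (-54.4228/9) / (-54.4228/121)
E_3/E_11 = 121/9
E_3/E_11 = 13.444444
(Note: the Z² factors cancel in the ratio.)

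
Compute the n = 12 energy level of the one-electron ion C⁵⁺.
-3.401 eV

For hydrogen-like ions, the energy levels scale with Z²:
E_n = -13.6057 Z² / n² eV

For C⁵⁺ (Z = 6) at n = 12:
E_12 = -13.6057 × 6² / 12²
E_12 = -13.6057 × 36 / 144
E_12 = -489.8052 / 144
E_12 = -3.401 eV

The energy is 36 times more negative than hydrogen at the same n due to the stronger nuclear charge.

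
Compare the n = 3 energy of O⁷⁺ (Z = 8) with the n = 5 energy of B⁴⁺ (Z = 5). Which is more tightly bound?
O⁷⁺ at n = 3 (E = -96.751644 eV)

Using E_n = -13.6057 Z² / n² eV:

O⁷⁺ (Z = 8) at n = 3:
E = -13.6057 × 8² / 3² = -13.6057 × 64 / 9 = -96.751644444 eV

B⁴⁺ (Z = 5) at n = 5:
E = -13.6057 × 5² / 5² = -13.6057 × 25 / 25 = -13.605700000 eV

Since -96.751644444 eV < -13.605700000 eV,
O⁷⁺ at n = 3 is more tightly bound (requires more energy to ionize).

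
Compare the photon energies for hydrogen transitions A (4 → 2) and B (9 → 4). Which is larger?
4 → 2

Calculate the energy for each transition:

Transition 4 → 2:
ΔE₁ = |E_2 - E_4| = |-13.6057/2² - (-13.6057/4²)|
ΔE₁ = |-3.401425000 - (-0.850356250)| = 2.551069 eV

Transition 9 → 4:
ΔE₂ = |E_4 - E_9| = |-13.6057/4² - (-13.6057/9²)|
ΔE₂ = |-0.850356250 - (-0.167971605)| = 0.682385 eV

Since 2.551069 eV > 0.682385 eV, the transition 4 → 2 emits the more energetic photon.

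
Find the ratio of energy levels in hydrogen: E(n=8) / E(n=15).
3.515625

Using E_n = -13.6057 Z² / n² eV with Z = 1:

E_8 = -13.6057 / 8² = -13.6057 / 64 = -0.212589062500 eV
E_15 = -13.6057 / 15² = -13.6057 / 225 = -0.060469777778 eV

The ratio is:
E_8/E_15 = (-0.212589062500) / (-0.060469777778)
E_8/E_15 = (-13.6057/64) / (-13.6057/225)
E_8/E_15 = 225/64
E_8/E_15 = 3.515625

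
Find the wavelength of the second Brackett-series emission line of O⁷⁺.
41.0069 nm

The lines of a series are numbered from the longest wavelength (smallest ΔE) outward; the second line is the transition from n = n_f + 2 to n_f.
The Brackett series has all transitions ending at n_f = 4.

For O⁷⁺ (Z = 8), the second line (β-line) is the jump from n = 6 to n = 4:
E_6 = -13.6057 × 8² / 6² = -24.187911 eV
E_4 = -13.6057 × 8² / 4² = -54.422800 eV
ΔE = E_6 - E_4 = 30.234889 eV

λ = hc/E = 1239.84 eV·nm / 30.234889 eV
λ = 41.0069 nm

This is the β-line of the Brackett series in O⁷⁺.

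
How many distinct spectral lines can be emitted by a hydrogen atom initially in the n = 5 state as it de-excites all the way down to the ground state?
10

The electron can occupy levels n = 1, 2, ..., 5 during de-excitation — that is m = 5 - 1 + 1 = 5 distinct levels.

The number of distinct spectral lines equals the number of ways to choose 2 of these m levels (each pair gives one possible emission transition):

Number of lines = m(m-1)/2 = 5×4/2 = 10

These correspond to all possible transitions between the 5 levels:
5 → 4, 5 → 3, 5 → 2, 5 → 1, 4 → 3, 4 → 2, 4 → 1, 3 → 2...

Each transition produces a photon with a unique energy (and thus wavelength). This count does not depend on Z.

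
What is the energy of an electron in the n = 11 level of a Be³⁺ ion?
-1.80 eV

For hydrogen-like ions, the energy levels scale with Z²:
E_n = -13.6057 Z² / n² eV

For Be³⁺ (Z = 4) at n = 11:
E_11 = -13.6057 × 4² / 11²
E_11 = -13.6057 × 16 / 121
E_11 = -217.6912 / 121
E_11 = -1.80 eV

The energy is 16 times more negative than hydrogen at the same n due to the stronger nuclear charge.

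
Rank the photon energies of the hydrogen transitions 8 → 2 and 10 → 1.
10 → 1

Calculate the energy for each transition:

Transition 8 → 2:
ΔE₁ = |E_2 - E_8| = |-13.6057/2² - (-13.6057/8²)|
ΔE₁ = |-3.401425000000 - (-0.212589062500)| = 3.188835938 eV

Transition 10 → 1:
ΔE₂ = |E_1 - E_10| = |-13.6057/1² - (-13.6057/10²)|
ΔE₂ = |-13.605700000000 - (-0.136057000000)| = 13.469643000 eV

Since 13.469643000 eV > 3.188835938 eV, the transition 10 → 1 emits the more energetic photon.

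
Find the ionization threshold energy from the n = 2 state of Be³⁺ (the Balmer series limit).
54.423 eV

The series limit corresponds to the transition from n = ∞ to n = 2.
This is the highest energy (shortest wavelength) transition in the Balmer series.

E_∞ = 0 eV
E_2 = -13.6057 × 4² / 2² = -54.423 eV

Energy at series limit:
ΔE = E_∞ - E_2 = 0 - (-54.423) = 54.423 eV

This energy equals the ionization energy from the n = 2 state of Be³⁺.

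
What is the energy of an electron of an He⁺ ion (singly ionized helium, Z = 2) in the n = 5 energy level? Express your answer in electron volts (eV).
-2.18 eV

The energy levels of a hydrogen-like atom are given by:
E_n = -13.6057 Z² / n² eV  (with Z = 2 for He⁺)

For n = 5:
E_5 = -13.6057 × 2² / 5²
E_5 = -13.6057 × 4 / 25
E_5 = -2.18 eV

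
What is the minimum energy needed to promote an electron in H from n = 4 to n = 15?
0.789886 eV

The energy levels of a hydrogen-like atom are E_n = -13.6057 eV / n².

Energy at n = 4: E_4 = -13.6057 / 4² = -0.850356250 eV
Energy at n = 15: E_15 = -13.6057 / 15² = -0.060469778 eV

The excitation energy is the difference:
ΔE = E_15 - E_4
ΔE = -0.060469778 - (-0.850356250)
ΔE = 0.789886 eV

Since this is positive, energy must be absorbed (photon absorption).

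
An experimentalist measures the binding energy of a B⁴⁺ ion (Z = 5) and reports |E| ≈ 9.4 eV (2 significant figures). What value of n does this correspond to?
n = 6

The exact energy levels follow E_n = -13.6057 Z² / n² eV with Z = 5.

The measured value (-9.4 eV) is reported to only 2 significant figures, so we must test candidate n values and see which one matches to that precision.

Candidate energies:
  n = 4:  E = -13.6057 × 5² / 4² = -21.25891 eV
  n = 5:  E = -13.6057 × 5² / 5² = -13.60570 eV
  n = 6:  E = -13.6057 × 5² / 6² = -9.44840 eV  ← matches
  n = 7:  E = -13.6057 × 5² / 7² = -6.94168 eV
  n = 8:  E = -13.6057 × 5² / 8² = -5.31473 eV

Checking against the measurement of -9.4 eV (2 sig figs), only n = 6 agrees:
E_6 = -9.44840 eV, which rounds to -9.4 eV ✓

Therefore n = 6.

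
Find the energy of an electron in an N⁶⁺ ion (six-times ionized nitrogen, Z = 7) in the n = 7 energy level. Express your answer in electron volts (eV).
-13.606 eV

The energy levels of a hydrogen-like atom are given by:
E_n = -13.6057 Z² / n² eV  (with Z = 7 for N⁶⁺)

For n = 7:
E_7 = -13.6057 × 7² / 7²
E_7 = -13.6057 × 49 / 49
E_7 = -13.606 eV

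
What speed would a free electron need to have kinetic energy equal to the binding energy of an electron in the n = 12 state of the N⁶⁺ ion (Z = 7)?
1.2762e+06 m/s (or 0.426% of c)

The binding energy at n = 12 for N⁶⁺ is:
E_12 = -13.6057 × 7²/12² = -4.6297174 eV
|E_12| = 4.6297174 eV

Convert to Joules:
KE = 4.6297174 eV × (1.602177 × 10⁻¹⁹ J/eV) = 7.417627e-19 J

Using KE = ½mv²:
v = √(2·KE/m_e)
v = √(2 × 7.417627e-19 J / 9.10938 × 10⁻³¹ kg)
v = 1.2762e+06 m/s

This is approximately 0.426% the speed of light.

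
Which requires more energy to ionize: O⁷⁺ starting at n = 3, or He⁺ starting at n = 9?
O⁷⁺ at n = 3 (E = -96.751644 eV)

Using E_n = -13.6057 Z² / n² eV:

O⁷⁺ (Z = 8) at n = 3:
E = -13.6057 × 8² / 3² = -13.6057 × 64 / 9 = -96.751644444 eV

He⁺ (Z = 2) at n = 9:
E = -13.6057 × 2² / 9² = -13.6057 × 4 / 81 = -0.671886420 eV

Since -96.751644444 eV < -0.671886420 eV,
O⁷⁺ at n = 3 is more tightly bound (requires more energy to ionize).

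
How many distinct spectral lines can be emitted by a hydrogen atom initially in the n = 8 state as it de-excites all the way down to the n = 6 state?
3

The electron can occupy levels n = 6, 7, ..., 8 during de-excitation — that is m = 8 - 6 + 1 = 3 distinct levels.

The number of distinct spectral lines equals the number of ways to choose 2 of these m levels (each pair gives one possible emission transition):

Number of lines = m(m-1)/2 = 3×2/2 = 3

These correspond to all possible transitions between the 3 levels:
8 → 7, 8 → 6, 7 → 6

Each transition produces a photon with a unique energy (and thus wavelength). This count does not depend on Z.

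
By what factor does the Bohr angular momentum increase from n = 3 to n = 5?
1.6667

In the Bohr model, L_n = nℏ, so the ratio is purely the ratio of quantum numbers:

L_5/L_3 = 5ℏ / 3ℏ = 5/3 = 1.6667

The angular momentum scales linearly with n.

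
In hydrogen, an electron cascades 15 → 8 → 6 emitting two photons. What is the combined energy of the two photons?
0.3175 eV

The energy levels of hydrogen are E_n = -13.6057 / n² eV.

First transition (15 → 8):
ΔE₁ = |E_8 - E_15|
ΔE₁ = |-0.2125890625 - (-0.0604697778)| = 0.1521193 eV

Second transition (8 → 6):
ΔE₂ = |E_6 - E_8|
ΔE₂ = |-0.3779361111 - (-0.2125890625)| = 0.1653470 eV

Total energy released:
E_total = ΔE₁ + ΔE₂ = 0.1521193 + 0.1653470 = 0.3175 eV

Note: This equals the direct transition 15 → 6: 0.3175 eV ✓
Energy is conserved regardless of the path taken.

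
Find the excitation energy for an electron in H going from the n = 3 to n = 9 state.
1.34377 eV

The energy levels of a hydrogen-like atom are E_n = -13.6057 eV / n².

Energy at n = 3: E_3 = -13.6057 / 3² = -1.51174444 eV
Energy at n = 9: E_9 = -13.6057 / 9² = -0.16797160 eV

The excitation energy is the difference:
ΔE = E_9 - E_3
ΔE = -0.16797160 - (-1.51174444)
ΔE = 1.34377 eV

Since this is positive, energy must be absorbed (photon absorption).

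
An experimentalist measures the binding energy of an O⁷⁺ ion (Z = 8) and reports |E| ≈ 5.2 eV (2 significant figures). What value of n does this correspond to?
n = 13

The exact energy levels follow E_n = -13.6057 Z² / n² eV with Z = 8.

The measured value (-5.2 eV) is reported to only 2 significant figures, so we must test candidate n values and see which one matches to that precision.

Candidate energies:
  n = 11:  E = -13.6057 × 8² / 11² = -7.19640 eV
  n = 12:  E = -13.6057 × 8² / 12² = -6.04698 eV
  n = 13:  E = -13.6057 × 8² / 13² = -5.15245 eV  ← matches
  n = 14:  E = -13.6057 × 8² / 14² = -4.44268 eV
  n = 15:  E = -13.6057 × 8² / 15² = -3.87007 eV

Checking against the measurement of -5.2 eV (2 sig figs), only n = 13 agrees:
E_13 = -5.15245 eV, which rounds to -5.2 eV ✓

Therefore n = 13.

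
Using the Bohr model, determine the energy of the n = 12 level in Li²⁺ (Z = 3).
-0.850356 eV

For hydrogen-like ions, the energy levels scale with Z²:
E_n = -13.6057 Z² / n² eV

For Li²⁺ (Z = 3) at n = 12:
E_12 = -13.6057 × 3² / 12²
E_12 = -13.6057 × 9 / 144
E_12 = -122.4513 / 144
E_12 = -0.850356 eV

The energy is 9 times more negative than hydrogen at the same n due to the stronger nuclear charge.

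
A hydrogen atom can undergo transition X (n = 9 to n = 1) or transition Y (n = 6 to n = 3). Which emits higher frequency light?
9 → 1

Calculate the energy for each transition:

Transition 9 → 1:
ΔE₁ = |E_1 - E_9| = |-13.6057/1² - (-13.6057/9²)|
ΔE₁ = |-13.60570000 - (-0.16797160)| = 13.43773 eV

Transition 6 → 3:
ΔE₂ = |E_3 - E_6| = |-13.6057/3² - (-13.6057/6²)|
ΔE₂ = |-1.51174444 - (-0.37793611)| = 1.13381 eV

Since 13.43773 eV > 1.13381 eV, the transition 9 → 1 emits the more energetic photon.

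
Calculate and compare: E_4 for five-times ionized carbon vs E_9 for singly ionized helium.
C⁵⁺ at n = 4 (E = -30.612825 eV)

Using E_n = -13.6057 Z² / n² eV:

C⁵⁺ (Z = 6) at n = 4:
E = -13.6057 × 6² / 4² = -13.6057 × 36 / 16 = -30.612825000 eV

He⁺ (Z = 2) at n = 9:
E = -13.6057 × 2² / 9² = -13.6057 × 4 / 81 = -0.671886420 eV

Since -30.612825000 eV < -0.671886420 eV,
C⁵⁺ at n = 4 is more tightly bound (requires more energy to ionize).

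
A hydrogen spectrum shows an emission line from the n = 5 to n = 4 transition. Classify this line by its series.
Brackett series

The spectral series in hydrogen are named based on the final (lower) energy level:
- Lyman series: n_final = 1 (ultraviolet)
- Balmer series: n_final = 2 (visible/near-UV)
- Paschen series: n_final = 3 (infrared)
- Brackett series: n_final = 4 (infrared)
- Pfund series: n_final = 5 (far infrared)

Since this transition ends at n = 4, it belongs to the Brackett series.

For reference, this 5 → 4 line has photon energy
ΔE = 13.6057 eV × (1/4² - 1/5²) = 0.30612825000 eV,
corresponding to wavelength λ = hc/ΔE = 1239.84 eV·nm / 0.30612825000 eV = 4050.06725 nm in the infrared region.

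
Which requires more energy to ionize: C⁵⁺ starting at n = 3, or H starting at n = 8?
C⁵⁺ at n = 3 (E = -54.42 eV)

Using E_n = -13.6057 Z² / n² eV:

C⁵⁺ (Z = 6) at n = 3:
E = -13.6057 × 6² / 3² = -13.6057 × 36 / 9 = -54.42280 eV

H (Z = 1) at n = 8:
E = -13.6057 × 1² / 8² = -13.6057 × 1 / 64 = -0.21259 eV

Since -54.42280 eV < -0.21259 eV,
C⁵⁺ at n = 3 is more tightly bound (requires more energy to ionize).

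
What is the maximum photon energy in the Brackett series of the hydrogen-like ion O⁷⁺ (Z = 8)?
54.422800 eV

The series limit corresponds to the transition from n = ∞ to n = 4.
This is the highest energy (shortest wavelength) transition in the Brackett series.

E_∞ = 0 eV
E_4 = -13.6057 × 8² / 4² = -54.422800 eV

Energy at series limit:
ΔE = E_∞ - E_4 = 0 - (-54.422800) = 54.422800 eV

This energy equals the ionization energy from the n = 4 state of O⁷⁺.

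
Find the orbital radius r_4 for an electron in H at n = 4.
0.8467 nm (or 8.4668 Å)

The Bohr radius formula is:
r_n = n² a₀ / Z

where a₀ = 0.0529177 nm is the Bohr radius.

For H (Z = 1) at n = 4:
r_4 = 4² × 0.0529177 nm / 1
r_4 = 16 × 0.0529177 nm / 1
r_4 = 0.84668 nm / 1
r_4 = 0.8467 nm

The electron orbits at approximately 0.8467 nm from the nucleus.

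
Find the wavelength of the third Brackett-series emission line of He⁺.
541.236260 nm

The lines of a series are numbered from the longest wavelength (smallest ΔE) outward; the third line is the transition from n = n_f + 3 to n_f.
The Brackett series has all transitions ending at n_f = 4.

For He⁺ (Z = 2), the third line (γ-line) is the jump from n = 7 to n = 4:
E_7 = -13.6057 × 2² / 7² = -1.1106693878 eV
E_4 = -13.6057 × 2² / 4² = -3.4014250000 eV
ΔE = E_7 - E_4 = 2.2907556122 eV

λ = hc/E = 1239.84 eV·nm / 2.2907556122 eV
λ = 541.236260 nm

This is the γ-line of the Brackett series in He⁺.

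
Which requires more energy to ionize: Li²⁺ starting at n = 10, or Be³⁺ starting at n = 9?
Be³⁺ at n = 9 (E = -2.69 eV)

Using E_n = -13.6057 Z² / n² eV:

Li²⁺ (Z = 3) at n = 10:
E = -13.6057 × 3² / 10² = -13.6057 × 9 / 100 = -1.22451 eV

Be³⁺ (Z = 4) at n = 9:
E = -13.6057 × 4² / 9² = -13.6057 × 16 / 81 = -2.68755 eV

Since -2.68755 eV < -1.22451 eV,
Be³⁺ at n = 9 is more tightly bound (requires more energy to ionize).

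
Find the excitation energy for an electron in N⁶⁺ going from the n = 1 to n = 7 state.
653.073600 eV

The energy levels of a hydrogen-like atom are E_n = -13.6057 Z² eV / n².

Energy at n = 1: E_1 = -13.6057 × 7² / 1² = -666.679300000 eV
Energy at n = 7: E_7 = -13.6057 × 7² / 7² = -13.605700000 eV

The excitation energy is the difference:
ΔE = E_7 - E_1
ΔE = -13.605700000 - (-666.679300000)
ΔE = 653.073600 eV

Since this is positive, energy must be absorbed (photon absorption).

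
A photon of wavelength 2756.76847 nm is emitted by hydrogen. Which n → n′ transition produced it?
n = 12 → n = 5

First, find the photon energy from the wavelength (hc = 1239.84 eV·nm):
E = hc/λ = 1239.84 eV·nm / 2756.76847 nm = 0.44974397 eV

The energy levels of hydrogen satisfy E_n = -13.6057 / n² eV, so an emission n_i → n_f releases
ΔE = 13.6057 × (1/n_f² − 1/n_i²) eV.

Setting ΔE equal to the photon energy:
1/n_f² − 1/n_i² = 0.44974397 / 13.6057 = 0.033055555

Since 1/n_i² must be positive, we need 1/n_f² > 0.033055555, i.e. n_f ≤ 5. For each allowed n_f, solve n_i = (1/n_f² − 0.033055555)^(−1/2) and check whether it is a whole number:
  n_f = 1: 1/n_i² = 1.000000000 − 0.033055555 = 0.966944445 → n_i = 1.017  (not an integer) ✗
  n_f = 2: 1/n_i² = 0.250000000 − 0.033055555 = 0.216944445 → n_i = 2.147  (not an integer) ✗
  n_f = 3: 1/n_i² = 0.111111111 − 0.033055555 = 0.078055556 → n_i = 3.579  (not an integer) ✗
  n_f = 4: 1/n_i² = 0.062500000 − 0.033055555 = 0.029444445 → n_i = 5.828  (not an integer) ✗
  n_f = 5: 1/n_i² = 0.040000000 − 0.033055555 = 0.006944445 → n_i = 12.000  → integer, n_i = 12 ✓

Only n_f = 5 gives an integer upper level, n_i = 12.

The transition is from n = 12 to n = 5 (emission).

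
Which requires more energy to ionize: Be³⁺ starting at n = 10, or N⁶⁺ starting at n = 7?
N⁶⁺ at n = 7 (E = -13.6057 eV)

Using E_n = -13.6057 Z² / n² eV:

Be³⁺ (Z = 4) at n = 10:
E = -13.6057 × 4² / 10² = -13.6057 × 16 / 100 = -2.1769120 eV

N⁶⁺ (Z = 7) at n = 7:
E = -13.6057 × 7² / 7² = -13.6057 × 49 / 49 = -13.6057000 eV

Since -13.6057000 eV < -2.1769120 eV,
N⁶⁺ at n = 7 is more tightly bound (requires more energy to ionize).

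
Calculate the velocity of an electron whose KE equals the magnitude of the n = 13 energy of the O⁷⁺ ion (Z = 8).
1.3463e+06 m/s (or 0.449068% of c)

The binding energy at n = 13 for O⁷⁺ is:
E_13 = -13.6057 × 8²/13² = -5.15245444 eV
|E_13| = 5.15245444 eV

Convert to Joules:
KE = 5.15245444 eV × (1.602177 × 10⁻¹⁹ J/eV) = 8.255144e-19 J

Using KE = ½mv²:
v = √(2·KE/m_e)
v = √(2 × 8.255144e-19 J / 9.10938 × 10⁻³¹ kg)
v = 1.3463e+06 m/s

This is approximately 0.449068% the speed of light.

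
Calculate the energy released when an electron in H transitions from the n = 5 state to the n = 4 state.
0.31 eV

The energy levels are E_n = -13.6057 eV / n².

Energy at n = 5: E_5 = -13.6057 / 5² = -0.54423 eV
Energy at n = 4: E_4 = -13.6057 / 4² = -0.85036 eV

For emission (electron falling to lower state), the photon energy is:
E_photon = E_5 - E_4 = |-0.54423 - (-0.85036)|
E_photon = 0.31 eV

This energy is carried away by the emitted photon.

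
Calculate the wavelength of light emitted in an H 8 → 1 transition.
92.572966 nm

First, find the transition energy using E_n = -13.6057 / n² eV:
E_8 = -13.6057 / 8² = -0.21258906 eV
E_1 = -13.6057 / 1² = -13.60570000 eV

Photon energy: |ΔE| = |E_1 - E_8| = 13.39311094 eV

Convert to wavelength using E = hc/λ with hc = 1239.84 eV·nm:
λ = hc/E = 1239.84 eV·nm / 13.39311094 eV
λ = 92.572966 nm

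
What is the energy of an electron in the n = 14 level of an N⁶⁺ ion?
-3.4014 eV

For hydrogen-like ions, the energy levels scale with Z²:
E_n = -13.6057 Z² / n² eV

For N⁶⁺ (Z = 7) at n = 14:
E_14 = -13.6057 × 7² / 14²
E_14 = -13.6057 × 49 / 196
E_14 = -666.6793 / 196
E_14 = -3.4014 eV

The energy is 49 times more negative than hydrogen at the same n due to the stronger nuclear charge.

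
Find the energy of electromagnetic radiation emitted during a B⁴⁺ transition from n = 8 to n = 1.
334.8278 eV

The energy levels are E_n = -13.6057 Z² eV / n².

Energy at n = 8: E_8 = -13.6057 × 5² / 8² = -5.3147266 eV
Energy at n = 1: E_1 = -13.6057 × 5² / 1² = -340.1425000 eV

For emission (electron falling to lower state), the photon energy is:
E_photon = E_8 - E_1 = |-5.3147266 - (-340.1425000)|
E_photon = 334.8278 eV

This energy is carried away by the emitted photon.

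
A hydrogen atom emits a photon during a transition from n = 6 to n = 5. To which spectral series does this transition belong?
Pfund series

The spectral series in hydrogen are named based on the final (lower) energy level:
- Lyman series: n_final = 1 (ultraviolet)
- Balmer series: n_final = 2 (visible/near-UV)
- Paschen series: n_final = 3 (infrared)
- Brackett series: n_final = 4 (infrared)
- Pfund series: n_final = 5 (far infrared)

Since this transition ends at n = 5, it belongs to the Pfund series.

For reference, this 6 → 5 line has photon energy
ΔE = 13.6057 eV × (1/5² - 1/6²) = 0.16629188889 eV,
corresponding to wavelength λ = hc/ΔE = 1239.84 eV·nm / 0.16629188889 eV = 7455.80562 nm in the far infrared region.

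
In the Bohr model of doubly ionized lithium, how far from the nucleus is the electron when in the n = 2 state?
0.07056 nm (or 0.70557 Å)

The Bohr radius formula is:
r_n = n² a₀ / Z

where a₀ = 0.05291772 nm is the Bohr radius.

For Li²⁺ (Z = 3) at n = 2:
r_2 = 2² × 0.05291772 nm / 3
r_2 = 4 × 0.05291772 nm / 3
r_2 = 0.211671 nm / 3
r_2 = 0.07056 nm

The electron orbits at approximately 0.07056 nm from the nucleus.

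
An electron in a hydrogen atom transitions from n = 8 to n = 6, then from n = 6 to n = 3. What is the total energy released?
1.299155 eV

The energy levels of hydrogen are E_n = -13.6057 / n² eV.

First transition (8 → 6):
ΔE₁ = |E_6 - E_8|
ΔE₁ = |-0.377936111111 - (-0.212589062500)| = 0.165347049 eV

Second transition (6 → 3):
ΔE₂ = |E_3 - E_6|
ΔE₂ = |-1.511744444444 - (-0.377936111111)| = 1.133808333 eV

Total energy released:
E_total = ΔE₁ + ΔE₂ = 0.165347049 + 1.133808333 = 1.299155 eV

Note: This equals the direct transition 8 → 3: 1.299155 eV ✓
Energy is conserved regardless of the path taken.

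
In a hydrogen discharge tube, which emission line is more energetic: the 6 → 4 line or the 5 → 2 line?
5 → 2

Calculate the energy for each transition:

Transition 6 → 4:
ΔE₁ = |E_4 - E_6| = |-13.6057/4² - (-13.6057/6²)|
ΔE₁ = |-0.850356250 - (-0.377936111)| = 0.472420 eV

Transition 5 → 2:
ΔE₂ = |E_2 - E_5| = |-13.6057/2² - (-13.6057/5²)|
ΔE₂ = |-3.401425000 - (-0.544228000)| = 2.857197 eV

Since 2.857197 eV > 0.472420 eV, the transition 5 → 2 emits the more energetic photon.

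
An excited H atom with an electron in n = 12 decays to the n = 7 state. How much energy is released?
0.1832 eV

The energy levels are E_n = -13.6057 eV / n².

Energy at n = 12: E_12 = -13.6057 / 12² = -0.0944840 eV
Energy at n = 7: E_7 = -13.6057 / 7² = -0.2776673 eV

For emission (electron falling to lower state), the photon energy is:
E_photon = E_12 - E_7 = |-0.0944840 - (-0.2776673)|
E_photon = 0.1832 eV

This energy is carried away by the emitted photon.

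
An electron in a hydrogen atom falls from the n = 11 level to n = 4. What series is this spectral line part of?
Brackett series

The spectral series in hydrogen are named based on the final (lower) energy level:
- Lyman series: n_final = 1 (ultraviolet)
- Balmer series: n_final = 2 (visible/near-UV)
- Paschen series: n_final = 3 (infrared)
- Brackett series: n_final = 4 (infrared)
- Pfund series: n_final = 5 (far infrared)

Since this transition ends at n = 4, it belongs to the Brackett series.

For reference, this 11 → 4 line has photon energy
ΔE = 13.6057 eV × (1/4² - 1/11²) = 0.737912448 eV,
corresponding to wavelength λ = hc/ΔE = 1239.84 eV·nm / 0.737912448 eV = 1680.199 nm in the infrared region.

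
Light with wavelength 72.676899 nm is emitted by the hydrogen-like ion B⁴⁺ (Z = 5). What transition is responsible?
n = 9 → n = 4

First, find the photon energy from the wavelength (hc = 1239.84 eV·nm):
E = hc/λ = 1239.84 eV·nm / 72.676899 nm = 17.059616 eV

The energy levels of B⁴⁺ satisfy E_n = -13.6057 × 5² / n² eV, so an emission n_i → n_f releases
ΔE = 13.6057 × 5² × (1/n_f² − 1/n_i²) eV.

Setting ΔE equal to the photon energy:
1/n_f² − 1/n_i² = 17.059616 / (13.6057 × 5²) = 0.050154321

Since 1/n_i² must be positive, we need 1/n_f² > 0.050154321, i.e. n_f ≤ 4. For each allowed n_f, solve n_i = (1/n_f² − 0.050154321)^(−1/2) and check whether it is a whole number:
  n_f = 1: 1/n_i² = 1.000000000 − 0.050154321 = 0.949845679 → n_i = 1.026  (not an integer) ✗
  n_f = 2: 1/n_i² = 0.250000000 − 0.050154321 = 0.199845679 → n_i = 2.237  (not an integer) ✗
  n_f = 3: 1/n_i² = 0.111111111 − 0.050154321 = 0.060956790 → n_i = 4.050  (not an integer) ✗
  n_f = 4: 1/n_i² = 0.062500000 − 0.050154321 = 0.012345679 → n_i = 9.000  → integer, n_i = 9 ✓

Only n_f = 4 gives an integer upper level, n_i = 9.

The transition is from n = 9 to n = 4 (emission).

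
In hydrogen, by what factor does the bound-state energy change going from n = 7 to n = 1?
49.00000

Using E_n = -13.6057 Z² / n² eV with Z = 1:

E_1 = -13.6057 / 1² = -13.6057 / 1 = -13.60570000000 eV
E_7 = -13.6057 / 7² = -13.6057 / 49 = -0.27766734694 eV

The ratio is:
E_1/E_7 = (-13.60570000000) / (-0.27766734694)
E_1/E_7 = (-13.6057/1) / (-13.6057/49)
E_1/E_7 = 49/1
E_1/E_7 = 49.00000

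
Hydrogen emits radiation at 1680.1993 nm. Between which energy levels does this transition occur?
n = 11 → n = 4

First, find the photon energy from the wavelength (hc = 1239.84 eV·nm):
E = hc/λ = 1239.84 eV·nm / 1680.1993 nm = 0.73791246 eV

The energy levels of hydrogen satisfy E_n = -13.6057 / n² eV, so an emission n_i → n_f releases
ΔE = 13.6057 × (1/n_f² − 1/n_i²) eV.

Setting ΔE equal to the photon energy:
1/n_f² − 1/n_i² = 0.73791246 / 13.6057 = 0.054235538

Since 1/n_i² must be positive, we need 1/n_f² > 0.054235538, i.e. n_f ≤ 4. For each allowed n_f, solve n_i = (1/n_f² − 0.054235538)^(−1/2) and check whether it is a whole number:
  n_f = 1: 1/n_i² = 1.000000000 − 0.054235538 = 0.945764462 → n_i = 1.028  (not an integer) ✗
  n_f = 2: 1/n_i² = 0.250000000 − 0.054235538 = 0.195764462 → n_i = 2.260  (not an integer) ✗
  n_f = 3: 1/n_i² = 0.111111111 − 0.054235538 = 0.056875573 → n_i = 4.193  (not an integer) ✗
  n_f = 4: 1/n_i² = 0.062500000 − 0.054235538 = 0.008264462 → n_i = 11.000  → integer, n_i = 11 ✓

Only n_f = 4 gives an integer upper level, n_i = 11.

The transition is from n = 11 to n = 4 (emission).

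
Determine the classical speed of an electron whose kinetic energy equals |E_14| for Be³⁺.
6.25055e+05 m/s (or 0.208496% of c)

The binding energy at n = 14 for Be³⁺ is:
E_14 = -13.6057 × 4²/14² = -1.11066939 eV
|E_14| = 1.11066939 eV

Convert to Joules:
KE = 1.11066939 eV × (1.602177 × 10⁻¹⁹ J/eV) = 1.7794890e-19 J

Using KE = ½mv²:
v = √(2·KE/m_e)
v = √(2 × 1.7794890e-19 J / 9.10938 × 10⁻³¹ kg)
v = 6.25055e+05 m/s

This is approximately 0.208496% the speed of light.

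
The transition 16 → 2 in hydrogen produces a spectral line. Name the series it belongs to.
Balmer series

The spectral series in hydrogen are named based on the final (lower) energy level:
- Lyman series: n_final = 1 (ultraviolet)
- Balmer series: n_final = 2 (visible/near-UV)
- Paschen series: n_final = 3 (infrared)
- Brackett series: n_final = 4 (infrared)
- Pfund series: n_final = 5 (far infrared)

Since this transition ends at n = 2, it belongs to the Balmer series.

For reference, this 16 → 2 line has photon energy
ΔE = 13.6057 eV × (1/2² - 1/16²) = 3.34827773 eV,
corresponding to wavelength λ = hc/ΔE = 1239.84 eV·nm / 3.34827773 eV = 370.2919 nm in the visible/near-UV region.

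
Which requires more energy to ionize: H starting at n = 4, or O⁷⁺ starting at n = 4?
O⁷⁺ at n = 4 (E = -54.423 eV)

Using E_n = -13.6057 Z² / n² eV:

H (Z = 1) at n = 4:
E = -13.6057 × 1² / 4² = -13.6057 × 1 / 16 = -0.850356 eV

O⁷⁺ (Z = 8) at n = 4:
E = -13.6057 × 8² / 4² = -13.6057 × 64 / 16 = -54.422800 eV

Since -54.422800 eV < -0.850356 eV,
O⁷⁺ at n = 4 is more tightly bound (requires more energy to ionize).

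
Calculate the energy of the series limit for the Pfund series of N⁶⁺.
26.67 eV

The series limit corresponds to the transition from n = ∞ to n = 5.
This is the highest energy (shortest wavelength) transition in the Pfund series.

E_∞ = 0 eV
E_5 = -13.6057 × 7² / 5² = -26.67 eV

Energy at series limit:
ΔE = E_∞ - E_5 = 0 - (-26.67) = 26.67 eV

This energy equals the ionization energy from the n = 5 state of N⁶⁺.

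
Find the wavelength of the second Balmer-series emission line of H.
486.008070 nm

The lines of a series are numbered from the longest wavelength (smallest ΔE) outward; the second line is the transition from n = n_f + 2 to n_f.
The Balmer series has all transitions ending at n_f = 2.

For H, the second line (β-line) is the jump from n = 4 to n = 2:
E_4 = -13.6057 / 4² = -0.8503562500 eV
E_2 = -13.6057 / 2² = -3.4014250000 eV
ΔE = E_4 - E_2 = 2.5510687500 eV

λ = hc/E = 1239.84 eV·nm / 2.5510687500 eV
λ = 486.008070 nm

This is the β-line of the Balmer series in H.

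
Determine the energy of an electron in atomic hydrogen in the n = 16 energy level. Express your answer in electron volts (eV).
-0.0531 eV

The energy levels of a hydrogen-like atom are given by:
E_n = -13.6057 eV / n²

For n = 16:
E_16 = -13.6057 eV / 16²
E_16 = -13.6057 eV / 256
E_16 = -0.0531 eV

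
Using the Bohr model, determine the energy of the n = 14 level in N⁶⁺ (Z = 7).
-3.401 eV

For hydrogen-like ions, the energy levels scale with Z²:
E_n = -13.6057 Z² / n² eV

For N⁶⁺ (Z = 7) at n = 14:
E_14 = -13.6057 × 7² / 14²
E_14 = -13.6057 × 49 / 196
E_14 = -666.6793 / 196
E_14 = -3.401 eV

The energy is 49 times more negative than hydrogen at the same n due to the stronger nuclear charge.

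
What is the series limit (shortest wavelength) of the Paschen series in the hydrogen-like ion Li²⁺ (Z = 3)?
91.1265 nm

The series limit corresponds to the transition from n = ∞ to n = 3.
This is the highest energy (shortest wavelength) transition in the Paschen series.

E_∞ = 0 eV
E_3 = -13.6057 × 3² / 3² = -13.605700 eV

Energy at series limit:
ΔE = E_∞ - E_3 = 0 - (-13.605700) = 13.605700 eV
λ = hc/E = 1239.84 eV·nm / 13.605700 eV = 91.1265 nm

This energy equals the ionization energy from the n = 3 state of Li²⁺.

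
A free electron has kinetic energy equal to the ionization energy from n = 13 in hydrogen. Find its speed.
1.68284e+05 m/s (or 0.056134% of c)

The binding energy at n = 13 for hydrogen is:
E_13 = -13.6057/13² = -0.0805071006 eV
|E_13| = 0.0805071006 eV

Convert to Joules:
KE = 0.0805071006 eV × (1.602177 × 10⁻¹⁹ J/eV) = 1.2898662e-20 J

Using KE = ½mv²:
v = √(2·KE/m_e)
v = √(2 × 1.2898662e-20 J / 9.10938 × 10⁻³¹ kg)
v = 1.68284e+05 m/s

This is approximately 0.056134% the speed of light.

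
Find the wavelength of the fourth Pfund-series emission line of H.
3295.1998 nm

The lines of a series are numbered from the longest wavelength (smallest ΔE) outward; the fourth line is the transition from n = n_f + 4 to n_f.
The Pfund series has all transitions ending at n_f = 5.

For H, the fourth line (δ-line) is the jump from n = 9 to n = 5:
E_9 = -13.6057 / 9² = -0.1679716049 eV
E_5 = -13.6057 / 5² = -0.5442280000 eV
ΔE = E_9 - E_5 = 0.3762563951 eV

λ = hc/E = 1239.84 eV·nm / 0.3762563951 eV
λ = 3295.1998 nm

This is the δ-line of the Pfund series in H.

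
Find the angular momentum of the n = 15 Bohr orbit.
1.58e-33 J·s (or 15ℏ)

In the Bohr model, angular momentum is quantized:
L = nℏ

where ℏ = h/(2π) = 1.0546e-34 J·s

For n = 15:
L = 15 × 1.0546e-34 J·s
L = 1.58e-33 J·s

This can also be written as L = 15ℏ.
The angular momentum is an integer multiple of the reduced Planck constant.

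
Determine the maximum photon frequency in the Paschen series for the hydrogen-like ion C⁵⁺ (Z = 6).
1.32e+16 Hz

The series limit corresponds to the transition from n = ∞ to n = 3.
This is the highest energy (shortest wavelength) transition in the Paschen series.

E_∞ = 0 eV
E_3 = -13.6057 × 6² / 3² = -54.42280 eV

Energy at series limit:
ΔE = E_∞ - E_3 = 0 - (-54.42280) = 54.42280 eV
E = 54.42280 eV × (1.602177 × 10⁻¹⁹ J/eV) = 8.7195e-18 J
f = E/h = 8.7195e-18 J / (6.62607 × 10⁻³⁴ J·s) = 1.32e+16 Hz

This energy equals the ionization energy from the n = 3 state of C⁵⁺.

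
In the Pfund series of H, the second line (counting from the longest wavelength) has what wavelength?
4651.249 nm

The lines of a series are numbered from the longest wavelength (smallest ΔE) outward; the second line is the transition from n = n_f + 2 to n_f.
The Pfund series has all transitions ending at n_f = 5.

For H, the second line (β-line) is the jump from n = 7 to n = 5:
E_7 = -13.6057 / 7² = -0.277667347 eV
E_5 = -13.6057 / 5² = -0.544228000 eV
ΔE = E_7 - E_5 = 0.266560653 eV

λ = hc/E = 1239.84 eV·nm / 0.266560653 eV
λ = 4651.249 nm

This is the β-line of the Pfund series in H.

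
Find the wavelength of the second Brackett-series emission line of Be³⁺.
164.028 nm

The lines of a series are numbered from the longest wavelength (smallest ΔE) outward; the second line is the transition from n = n_f + 2 to n_f.
The Brackett series has all transitions ending at n_f = 4.

For Be³⁺ (Z = 4), the second line (β-line) is the jump from n = 6 to n = 4:
E_6 = -13.6057 × 4² / 6² = -6.0469778 eV
E_4 = -13.6057 × 4² / 4² = -13.6057000 eV
ΔE = E_6 - E_4 = 7.5587222 eV

λ = hc/E = 1239.84 eV·nm / 7.5587222 eV
λ = 164.028 nm

This is the β-line of the Brackett series in Be³⁺.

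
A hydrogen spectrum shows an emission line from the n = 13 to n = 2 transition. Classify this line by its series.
Balmer series

The spectral series in hydrogen are named based on the final (lower) energy level:
- Lyman series: n_final = 1 (ultraviolet)
- Balmer series: n_final = 2 (visible/near-UV)
- Paschen series: n_final = 3 (infrared)
- Brackett series: n_final = 4 (infrared)
- Pfund series: n_final = 5 (far infrared)

Since this transition ends at n = 2, it belongs to the Balmer series.

For reference, this 13 → 2 line has photon energy
ΔE = 13.6057 eV × (1/2² - 1/13²) = 3.32091790 eV,
corresponding to wavelength λ = hc/ΔE = 1239.84 eV·nm / 3.32091790 eV = 373.3426 nm in the visible/near-UV region.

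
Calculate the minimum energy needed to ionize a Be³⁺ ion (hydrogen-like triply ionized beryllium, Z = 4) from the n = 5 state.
8.71 eV

The ionization energy is the energy needed to remove the electron completely (n → ∞).

For a hydrogen-like ion with Z = 4, E_n = -13.6057 Z² / n² eV.

At n = 5: E_5 = -13.6057 × 4² / 5² = -8.70765 eV
At n = ∞: E_∞ = 0 eV

Ionization energy = E_∞ - E_5 = 0 - (-8.70765) = 8.70765 eV
Ionization energy ≈ 8.71 eV

This is also called the binding energy of the electron in state n = 5.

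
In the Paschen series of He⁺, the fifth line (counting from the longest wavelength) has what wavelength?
238.585780 nm

The lines of a series are numbered from the longest wavelength (smallest ΔE) outward; the fifth line is the transition from n = n_f + 5 to n_f.
The Paschen series has all transitions ending at n_f = 3.

For He⁺ (Z = 2), the fifth line (ε-line) is the jump from n = 8 to n = 3:
E_8 = -13.6057 × 2² / 8² = -0.8503562500 eV
E_3 = -13.6057 × 2² / 3² = -6.0469777778 eV
ΔE = E_8 - E_3 = 5.1966215278 eV

λ = hc/E = 1239.84 eV·nm / 5.1966215278 eV
λ = 238.585780 nm

This is the ε-line of the Paschen series in He⁺.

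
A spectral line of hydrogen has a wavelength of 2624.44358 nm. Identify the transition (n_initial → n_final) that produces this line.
n = 6 → n = 4

First, find the photon energy from the wavelength (hc = 1239.84 eV·nm):
E = hc/λ = 1239.84 eV·nm / 2624.44358 nm = 0.47242014 eV

The energy levels of hydrogen satisfy E_n = -13.6057 / n² eV, so an emission n_i → n_f releases
ΔE = 13.6057 × (1/n_f² − 1/n_i²) eV.

Setting ΔE equal to the photon energy:
1/n_f² − 1/n_i² = 0.47242014 / 13.6057 = 0.034722222

Since 1/n_i² must be positive, we need 1/n_f² > 0.034722222, i.e. n_f ≤ 5. For each allowed n_f, solve n_i = (1/n_f² − 0.034722222)^(−1/2) and check whether it is a whole number:
  n_f = 1: 1/n_i² = 1.000000000 − 0.034722222 = 0.965277778 → n_i = 1.018  (not an integer) ✗
  n_f = 2: 1/n_i² = 0.250000000 − 0.034722222 = 0.215277778 → n_i = 2.155  (not an integer) ✗
  n_f = 3: 1/n_i² = 0.111111111 − 0.034722222 = 0.076388889 → n_i = 3.618  (not an integer) ✗
  n_f = 4: 1/n_i² = 0.062500000 − 0.034722222 = 0.027777778 → n_i = 6.000  → integer, n_i = 6 ✓
  n_f = 5: 1/n_i² = 0.040000000 − 0.034722222 = 0.005277778 → n_i = 13.765  (not an integer) ✗

Only n_f = 4 gives an integer upper level, n_i = 6.

The transition is from n = 6 to n = 4 (emission).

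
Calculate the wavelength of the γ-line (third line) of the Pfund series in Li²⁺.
415.391513 nm

The lines of a series are numbered from the longest wavelength (smallest ΔE) outward; the third line is the transition from n = n_f + 3 to n_f.
The Pfund series has all transitions ending at n_f = 5.

For Li²⁺ (Z = 3), the third line (γ-line) is the jump from n = 8 to n = 5:
E_8 = -13.6057 × 3² / 8² = -1.9133015625 eV
E_5 = -13.6057 × 3² / 5² = -4.8980520000 eV
ΔE = E_8 - E_5 = 2.9847504375 eV

λ = hc/E = 1239.84 eV·nm / 2.9847504375 eV
λ = 415.391513 nm

This is the γ-line of the Pfund series in Li²⁺.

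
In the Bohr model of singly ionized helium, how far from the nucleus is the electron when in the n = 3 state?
0.2381 nm (or 2.3813 Å)

The Bohr radius formula is:
r_n = n² a₀ / Z

where a₀ = 0.0529177 nm is the Bohr radius.

For He⁺ (Z = 2) at n = 3:
r_3 = 3² × 0.0529177 nm / 2
r_3 = 9 × 0.0529177 nm / 2
r_3 = 0.47626 nm / 2
r_3 = 0.2381 nm

The electron orbits at approximately 0.2381 nm from the nucleus.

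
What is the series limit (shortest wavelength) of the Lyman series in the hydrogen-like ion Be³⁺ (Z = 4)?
5.695407 nm

The series limit corresponds to the transition from n = ∞ to n = 1.
This is the highest energy (shortest wavelength) transition in the Lyman series.

E_∞ = 0 eV
E_1 = -13.6057 × 4² / 1² = -217.69120000 eV

Energy at series limit:
ΔE = E_∞ - E_1 = 0 - (-217.69120000) = 217.69120000 eV
λ = hc/E = 1239.84 eV·nm / 217.69120000 eV = 5.695407 nm

This energy equals the ionization energy from the n = 1 state of Be³⁺.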